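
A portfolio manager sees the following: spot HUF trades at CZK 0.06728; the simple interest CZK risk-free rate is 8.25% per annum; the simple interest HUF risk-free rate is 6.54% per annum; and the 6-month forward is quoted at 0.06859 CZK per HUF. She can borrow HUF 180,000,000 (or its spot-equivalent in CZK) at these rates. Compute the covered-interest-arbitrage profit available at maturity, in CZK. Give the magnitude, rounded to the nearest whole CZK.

CZK 139,967

T = 6/12 years.
Invest the HUF and cover forward: 180,000,000 × 1.032700 × 0.06859 = CZK 12,749,920.74.
Convert at spot and invest in CZK: 180,000,000 × 0.06728 × 1.041250 = CZK 12,609,954.00.
The quoted forward overvalues HUF, so borrow CZK, buy HUF at spot, deposit the HUF at 6.54%, and sell the proceeds forward at 0.06859.
Arbitrage profit = |12,749,920.74 − 12,609,954.00| = CZK 139,967.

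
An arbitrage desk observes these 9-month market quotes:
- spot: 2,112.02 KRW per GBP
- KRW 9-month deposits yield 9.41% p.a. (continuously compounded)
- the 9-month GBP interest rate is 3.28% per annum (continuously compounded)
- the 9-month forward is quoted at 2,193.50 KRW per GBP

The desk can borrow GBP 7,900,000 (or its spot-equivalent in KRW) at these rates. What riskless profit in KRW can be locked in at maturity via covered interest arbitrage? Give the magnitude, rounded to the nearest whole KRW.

T = 9/12 years.
Invest the GBP and cover forward: 7,900,000 × 1.02490507649 × 2193.50 = KRW 17,760,221,353.72.
Convert at spot and invest in KRW: 7,900,000 × 2112.02 × 1.073125050791 = KRW 17,905,046,401.20.
The quoted forward undervalues GBP, so borrow GBP, convert to KRW at spot, deposit the KRW at 9.41%, and buy GBP forward at 2,193.50 to cover the loan.
Arbitrage profit = |17,760,221,353.72 − 17,905,046,401.20| = KRW 144,825,047.

KRW 144,825,047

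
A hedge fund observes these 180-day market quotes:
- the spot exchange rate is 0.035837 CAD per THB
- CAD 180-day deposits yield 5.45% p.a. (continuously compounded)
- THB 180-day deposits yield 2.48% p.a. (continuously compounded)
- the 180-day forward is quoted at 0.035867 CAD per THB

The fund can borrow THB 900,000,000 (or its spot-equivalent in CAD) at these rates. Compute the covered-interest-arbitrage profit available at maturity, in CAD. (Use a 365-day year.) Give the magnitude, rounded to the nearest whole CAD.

T = 180/365 years.
Route A — deposit THB, sell forward: 900,000,000 × 1.0123052309 × 0.035867 = CAD 32,677,516.55.
Route B — convert at spot, deposit CAD: 900,000,000 × 0.035837 × 1.0272411488 = CAD 33,131,916.94.
The quoted forward undervalues THB, so borrow THB, convert to CAD at spot, deposit the CAD at 5.45%, and buy THB forward at 0.035867 to cover the loan.
Arbitrage profit = |32,677,516.55 − 33,131,916.94| = CAD 454,400.

CAD 454,400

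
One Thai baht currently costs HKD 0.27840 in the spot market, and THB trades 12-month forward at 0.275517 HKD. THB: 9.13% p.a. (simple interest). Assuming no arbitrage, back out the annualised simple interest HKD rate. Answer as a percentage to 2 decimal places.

8.00%

T = 1 year.
CIP gives F = S · g_HKD/g_THB, so g_HKD/g_THB = 0.275517/0.2784 = 0.9896444.
The THB side grows by 1 + 0.0913×1 = 1.091300.
Hence g_HKD = 1.0799989.
(1.0799989 − 1)/T = 0.079999, i.e. 8.00%.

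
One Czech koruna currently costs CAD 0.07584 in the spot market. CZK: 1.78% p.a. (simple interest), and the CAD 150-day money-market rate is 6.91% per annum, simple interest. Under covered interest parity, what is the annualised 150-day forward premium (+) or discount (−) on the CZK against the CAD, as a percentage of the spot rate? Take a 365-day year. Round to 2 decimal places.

T = 150/365 years.
CIP forward (CAD per CZK) = 0.07584 × 1.0283973/1.0073151 = 0.07742726.
(F − S)/S ÷ T = (0.07742726 − 0.07584)/0.07584/(150/365) = 0.050927 → 5.09%.

+5.09%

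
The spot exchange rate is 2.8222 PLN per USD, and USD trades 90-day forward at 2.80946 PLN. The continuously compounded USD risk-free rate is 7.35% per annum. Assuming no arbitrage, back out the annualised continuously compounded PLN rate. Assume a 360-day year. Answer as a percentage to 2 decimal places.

5.54%

T = 90/360 years.
F/S = 2.80946/2.8222 = 0.9954858 = (growth of PLN) / (growth of USD).
USD growth factor: e^(0.0735×90/360) = 1.0185449.
So the PLN growth factor = 1.013947.
r = ln(1.013947)/(90/360) = 0.055403 → 5.54%.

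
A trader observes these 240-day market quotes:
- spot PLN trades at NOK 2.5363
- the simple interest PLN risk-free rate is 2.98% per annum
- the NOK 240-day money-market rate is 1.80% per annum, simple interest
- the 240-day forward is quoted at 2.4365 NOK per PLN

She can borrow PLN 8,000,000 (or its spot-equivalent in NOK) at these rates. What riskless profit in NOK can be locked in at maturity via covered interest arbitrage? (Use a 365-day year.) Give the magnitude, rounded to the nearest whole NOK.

T = 240/365 years.
Keep in PLN, deliver into the forward: 8,000,000·1.0195945205·2.4365 = NOK 19,873,936.39.
Swap to NOK now, deposit: 8,000,000·2.5363·1.0118356164 = NOK 20,530,549.39.
The quoted forward undervalues PLN, so borrow PLN, convert to NOK at spot, deposit the NOK at 1.80%, and buy PLN forward at 2.4365 to cover the loan.
The gap between the two covered legs is NOK 656,613.

NOK 656,613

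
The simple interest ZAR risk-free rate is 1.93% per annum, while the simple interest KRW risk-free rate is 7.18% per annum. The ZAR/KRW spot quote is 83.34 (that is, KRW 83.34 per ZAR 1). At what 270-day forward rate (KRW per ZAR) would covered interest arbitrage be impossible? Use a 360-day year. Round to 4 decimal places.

T = 270/360 years.
KRW accumulates by 1 + 0.0718×270/360 = 1.053850.
ZAR accumulates by 1 + 0.0193×270/360 = 1.014475.
CIP: F = S · (grow KRW)/(grow ZAR) = 83.34 × 1.053850/1.014475 = 86.574690 KRW per ZAR.

86.5747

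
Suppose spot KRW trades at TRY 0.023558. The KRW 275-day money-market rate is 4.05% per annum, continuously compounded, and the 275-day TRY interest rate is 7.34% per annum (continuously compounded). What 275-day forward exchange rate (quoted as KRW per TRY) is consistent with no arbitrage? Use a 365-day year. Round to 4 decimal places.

T = 275/365 years.
TRY accumulates by e^(0.0734×275/365) = 1.05685907.
KRW accumulates by e^(0.0405×275/365) = 1.03098401.
So F = 0.023558 × 1.05685907 / 1.03098401 = 0.024149246 (TRY/KRW).
Invert for KRW per TRY: 1 / 0.024149246 = 41.4092.

41.4092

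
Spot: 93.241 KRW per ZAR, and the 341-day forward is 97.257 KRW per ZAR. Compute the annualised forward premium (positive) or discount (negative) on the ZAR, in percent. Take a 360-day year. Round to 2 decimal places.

+4.55%

T = 341/360 years.
Period premium: (97.257 − 93.241)/93.241 = 0.0430712.
Per annum: 0.0430712 / (341/360) = 0.045471 = 4.55%.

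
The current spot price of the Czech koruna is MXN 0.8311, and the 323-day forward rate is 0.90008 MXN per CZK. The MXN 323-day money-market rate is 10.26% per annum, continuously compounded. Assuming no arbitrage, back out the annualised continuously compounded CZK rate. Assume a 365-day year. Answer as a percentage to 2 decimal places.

T = 323/365 years.
F/S = 0.90008/0.8311 = 1.0829984 = (growth of MXN) / (growth of CZK).
MXN growth factor: e^(0.1026×323/365) = 1.0950434.
So the CZK growth factor = 1.0111219.
r = ln(1.0111219)/(323/365) = 0.012499 → 1.25%.

1.25%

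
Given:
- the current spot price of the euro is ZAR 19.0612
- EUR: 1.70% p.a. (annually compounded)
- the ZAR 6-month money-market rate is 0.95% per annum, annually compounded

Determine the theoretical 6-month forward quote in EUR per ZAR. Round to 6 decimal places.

0.052657

T = 6/12 years.
ZAR accumulates by (1 + 0.0095)^(6/12) = 1.0047388.
EUR accumulates by (1 + 0.0170)^(6/12) = 1.0084642.
So F = 19.0612 × 1.0047388 / 1.0084642 = 18.99079 (ZAR/EUR).
Invert for EUR per ZAR: 1 / 18.99079 = 0.052657.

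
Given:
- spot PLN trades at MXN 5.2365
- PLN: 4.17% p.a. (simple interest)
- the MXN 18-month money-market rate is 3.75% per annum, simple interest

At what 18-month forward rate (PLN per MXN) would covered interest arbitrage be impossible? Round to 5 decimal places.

0.19211

T = 18/12 years.
Growth of 1 MXN over T: 1 + 0.0375×18/12 = 1.056250.
PLN growth factor: 1 + 0.0417×18/12 = 1.062550.
Forward (MXN per PLN) = 5.2365 × 1.056250 / 1.062550 = 5.205452.
Quoted the other way: 1/5.205452 = 0.19211 PLN per MXN.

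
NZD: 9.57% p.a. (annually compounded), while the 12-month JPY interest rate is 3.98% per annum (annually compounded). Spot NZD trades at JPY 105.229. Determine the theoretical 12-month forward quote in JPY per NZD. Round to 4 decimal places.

99.8605

T = 1 year.
JPY growth factor: (1 + 0.0398)^1 = 1.039800.
Growth of 1 NZD over T: (1 + 0.0957)^1 = 1.095700.
CIP: F = S · (grow JPY)/(grow NZD) = 105.229 × 1.039800/1.095700 = 99.860467 JPY per NZD.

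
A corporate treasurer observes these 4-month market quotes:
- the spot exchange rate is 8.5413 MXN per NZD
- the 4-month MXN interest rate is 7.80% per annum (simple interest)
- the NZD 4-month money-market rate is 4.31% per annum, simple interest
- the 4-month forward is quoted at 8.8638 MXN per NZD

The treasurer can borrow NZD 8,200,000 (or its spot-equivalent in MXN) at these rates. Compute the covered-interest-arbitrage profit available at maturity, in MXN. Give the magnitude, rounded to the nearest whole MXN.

T = 4/12 years.
Route A — deposit NZD, sell forward: 8,200,000 × 1.0143666667 × 8.8638 = MXN 73,727,374.73.
Route B — convert at spot, deposit MXN: 8,200,000 × 8.5413 × 1.026000 = MXN 71,859,665.16.
The quoted forward overvalues NZD, so borrow MXN, buy NZD at spot, deposit the NZD at 4.31%, and sell the proceeds forward at 8.8638.
Arbitrage profit = |73,727,374.73 − 71,859,665.16| = MXN 1,867,710.

MXN 1,867,710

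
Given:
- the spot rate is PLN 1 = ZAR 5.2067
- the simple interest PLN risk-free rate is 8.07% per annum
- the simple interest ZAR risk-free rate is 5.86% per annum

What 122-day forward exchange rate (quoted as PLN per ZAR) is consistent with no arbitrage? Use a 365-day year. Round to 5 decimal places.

0.19345

T = 122/365 years.
ZAR accumulates by 1 + 0.0586×122/365 = 1.0195868.
PLN accumulates by 1 + 0.0807×122/365 = 1.0269737.
Forward (ZAR per PLN) = 5.2067 × 1.0195868 / 1.0269737 = 5.169249.
Quoted the other way: 1/5.169249 = 0.19345 PLN per ZAR.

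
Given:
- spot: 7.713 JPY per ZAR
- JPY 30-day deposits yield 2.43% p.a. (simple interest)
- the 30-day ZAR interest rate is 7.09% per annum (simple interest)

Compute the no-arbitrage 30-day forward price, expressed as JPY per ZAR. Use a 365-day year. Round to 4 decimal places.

7.6836

T = 30/365 years.
JPY growth factor: 1 + 0.0243×30/365 = 1.0019973.
ZAR growth factor: 1 + 0.0709×30/365 = 1.0058274.
Forward (JPY per ZAR) = 7.713 × 1.0019973 / 1.0058274 = 7.683630.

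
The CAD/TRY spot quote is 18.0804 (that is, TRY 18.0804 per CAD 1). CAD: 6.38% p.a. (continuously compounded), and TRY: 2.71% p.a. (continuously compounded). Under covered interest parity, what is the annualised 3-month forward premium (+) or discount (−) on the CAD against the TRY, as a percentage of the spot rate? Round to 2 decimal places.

T = 3/12 years.
CIP forward (TRY per CAD) = 18.0804 × 1.006798/1.0160779 = 17.9152706.
Annualised premium = (F − S)/S × (1/T) = (17.9152706 − 18.0804)/18.0804 ÷ (3/12) = -3.65%.

-3.65%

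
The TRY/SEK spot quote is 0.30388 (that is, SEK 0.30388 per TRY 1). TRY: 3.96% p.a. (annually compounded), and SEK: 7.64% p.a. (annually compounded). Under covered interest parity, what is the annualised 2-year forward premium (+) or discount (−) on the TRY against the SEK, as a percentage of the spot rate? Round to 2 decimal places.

T = 2 years.
F = S · g_SEK/g_TRY = 0.30388 × 1.158637/1.0807682 = 0.32577440.
Annualised premium = (F − S)/S × (1/T) = (0.32577440 − 0.30388)/0.30388 ÷ 2 = 3.60%.

+3.60%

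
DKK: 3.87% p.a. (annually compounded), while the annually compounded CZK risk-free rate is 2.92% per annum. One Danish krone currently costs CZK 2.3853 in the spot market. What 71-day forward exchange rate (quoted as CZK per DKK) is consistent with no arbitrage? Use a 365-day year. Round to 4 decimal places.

2.3810

T = 71/365 years.
CZK accumulates by (1 + 0.0292)^(71/365) = 1.0056144.
Growth of 1 DKK over T: (1 + 0.0387)^(71/365) = 1.0074133.
So F = 2.3853 × 1.0056144 / 1.0074133 = 2.381041 (CZK/DKK).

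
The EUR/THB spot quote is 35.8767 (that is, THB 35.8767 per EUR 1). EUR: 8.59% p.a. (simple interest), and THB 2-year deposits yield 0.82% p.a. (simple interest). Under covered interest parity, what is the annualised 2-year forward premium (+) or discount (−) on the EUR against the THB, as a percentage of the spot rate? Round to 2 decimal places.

-6.63%

T = 2 years.
No-arbitrage forward: 35.8767 × 1.016400 / 1.171800 = 31.1188581 THB/EUR.
Annualised premium = (F − S)/S × (1/T) = (31.1188581 − 35.8767)/35.8767 ÷ 2 = -6.63%.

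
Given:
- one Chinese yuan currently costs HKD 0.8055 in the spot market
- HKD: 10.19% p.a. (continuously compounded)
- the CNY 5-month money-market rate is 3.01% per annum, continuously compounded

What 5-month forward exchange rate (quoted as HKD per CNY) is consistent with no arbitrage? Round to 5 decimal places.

T = 5/12 years.
HKD growth factor: e^(0.1019×5/12) = 1.0433726.
CNY accumulates by e^(0.0301×5/12) = 1.0126206.
Forward (HKD per CNY) = 0.8055 × 1.0433726 / 1.0126206 = 0.8299620.

0.82996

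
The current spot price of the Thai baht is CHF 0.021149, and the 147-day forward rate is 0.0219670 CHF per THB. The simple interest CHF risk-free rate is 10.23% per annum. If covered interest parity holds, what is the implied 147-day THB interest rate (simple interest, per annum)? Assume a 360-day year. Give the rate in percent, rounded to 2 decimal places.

T = 147/360 years.
F/S = 0.021967/0.021149 = 1.0386780 = (growth of CHF) / (growth of THB).
The CHF side grows by 1 + 0.1023×147/360 = 1.0417725.
That pins the THB growth at 1.0029793.
r = (1.0029793 − 1)/(147/360) = 0.007296 → 0.73%.

0.73%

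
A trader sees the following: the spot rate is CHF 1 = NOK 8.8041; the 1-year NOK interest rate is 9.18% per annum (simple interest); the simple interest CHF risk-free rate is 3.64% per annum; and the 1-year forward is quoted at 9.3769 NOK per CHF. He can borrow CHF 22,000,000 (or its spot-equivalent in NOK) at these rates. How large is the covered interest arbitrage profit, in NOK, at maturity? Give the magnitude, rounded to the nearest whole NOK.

T = 1 year.
Invest the CHF and cover forward: 22,000,000 × 1.036400 × 9.3769 = NOK 213,800,821.52.
Convert at spot and invest in NOK: 22,000,000 × 8.8041 × 1.091800 = NOK 211,470,960.36.
The quoted forward overvalues CHF, so borrow NOK, buy CHF at spot, deposit the CHF at 3.64%, and sell the proceeds forward at 9.3769.
Arbitrage profit = |213,800,821.52 − 211,470,960.36| = NOK 2,329,861.

NOK 2,329,861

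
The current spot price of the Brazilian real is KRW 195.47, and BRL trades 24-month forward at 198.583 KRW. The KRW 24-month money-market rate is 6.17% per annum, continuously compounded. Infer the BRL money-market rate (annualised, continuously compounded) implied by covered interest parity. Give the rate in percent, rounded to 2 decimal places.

5.38%

T = 2 years.
By CIP, F/S equals the KRW-to-BRL growth ratio: 198.583/195.47 = 1.0159257.
The KRW side grows by e^(0.0617×2) = 1.1313369.
Hence g_BRL = 1.113602.
r = ln(1.113602)/2 = 0.053800 → 5.38%.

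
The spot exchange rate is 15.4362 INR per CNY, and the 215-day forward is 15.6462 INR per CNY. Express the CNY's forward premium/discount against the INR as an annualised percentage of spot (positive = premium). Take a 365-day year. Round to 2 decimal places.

T = 215/365 years.
CNY trades forward at +1.36044% vs spot over the period.
Per annum: 0.0136044 / (215/365) = 0.023096 = 2.31%.

+2.31%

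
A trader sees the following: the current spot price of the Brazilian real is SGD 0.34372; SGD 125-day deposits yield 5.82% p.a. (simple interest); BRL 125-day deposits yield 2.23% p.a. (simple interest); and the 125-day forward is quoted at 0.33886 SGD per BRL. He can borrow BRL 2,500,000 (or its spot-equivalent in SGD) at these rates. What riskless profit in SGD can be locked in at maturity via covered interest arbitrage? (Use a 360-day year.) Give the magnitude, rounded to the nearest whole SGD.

T = 125/360 years.
Invest the BRL and cover forward: 2,500,000 × 1.00774306 × 0.33886 = SGD 853,709.53.
Convert at spot and invest in SGD: 2,500,000 × 0.34372 × 1.02020833 = SGD 876,665.02.
The quoted forward undervalues BRL, so borrow BRL, convert to SGD at spot, deposit the SGD at 5.82%, and buy BRL forward at 0.33886 to cover the loan.
Arbitrage profit = |853,709.53 − 876,665.02| = SGD 22,955.

SGD 22,955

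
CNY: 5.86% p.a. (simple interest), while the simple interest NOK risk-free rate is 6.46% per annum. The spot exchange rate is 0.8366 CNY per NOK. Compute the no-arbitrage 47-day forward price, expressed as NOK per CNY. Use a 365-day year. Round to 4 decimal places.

T = 47/365 years.
CNY accumulates by 1 + 0.0586×47/365 = 1.0075458.
NOK growth factor: 1 + 0.0646×47/365 = 1.0083184.
Forward (CNY per NOK) = 0.8366 × 1.0075458 / 1.0083184 = 0.8359590.
Quoted the other way: 1/0.8359590 = 1.1962 NOK per CNY.

1.1962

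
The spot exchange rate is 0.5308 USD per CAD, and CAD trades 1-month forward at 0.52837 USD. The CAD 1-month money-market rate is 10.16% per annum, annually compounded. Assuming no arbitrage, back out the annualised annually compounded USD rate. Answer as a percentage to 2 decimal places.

4.26%

T = 1/12 years.
F/S = 0.52837/0.5308 = 0.9954220 = (growth of USD) / (growth of CAD).
CAD growth factor: (1 + 0.1016)^(1/12) = 1.0080962.
That pins the USD growth at 1.0034811.
r = 1.0034811^(12/1) − 1 = 0.042582 → 4.26%.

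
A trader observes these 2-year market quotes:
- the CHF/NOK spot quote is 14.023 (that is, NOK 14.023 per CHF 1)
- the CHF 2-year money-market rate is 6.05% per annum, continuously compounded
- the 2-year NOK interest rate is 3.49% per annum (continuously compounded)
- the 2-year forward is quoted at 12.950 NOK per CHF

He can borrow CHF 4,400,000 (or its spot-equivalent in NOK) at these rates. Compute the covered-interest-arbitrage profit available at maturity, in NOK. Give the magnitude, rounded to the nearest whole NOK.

T = 2 years.
Keep in CHF, deliver into the forward: 4,400,000·1.1286249124·12.950 = NOK 64,309,047.51.
Swap to NOK now, deposit: 4,400,000·14.023·1.0722937011 = NOK 66,161,808.11.
The quoted forward undervalues CHF, so borrow CHF, convert to NOK at spot, deposit the NOK at 3.49%, and buy CHF forward at 12.950 to cover the loan.
The gap between the two covered legs is NOK 1,852,761.

NOK 1,852,761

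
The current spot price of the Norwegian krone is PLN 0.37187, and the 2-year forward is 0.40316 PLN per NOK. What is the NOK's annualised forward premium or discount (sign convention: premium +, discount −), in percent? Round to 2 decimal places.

T = 2 years.
Period premium: (0.40316 − 0.37187)/0.37187 = 0.0841423.
Annualise by dividing by T: 0.0841423 / 2 = 0.042071 → 4.21%.

+4.21%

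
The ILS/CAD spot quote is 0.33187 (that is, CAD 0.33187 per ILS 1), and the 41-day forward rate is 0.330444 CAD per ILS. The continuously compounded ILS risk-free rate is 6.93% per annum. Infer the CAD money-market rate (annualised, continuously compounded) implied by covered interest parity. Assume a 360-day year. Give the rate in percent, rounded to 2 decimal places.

3.15%

T = 41/360 years.
By CIP, F/S equals the CAD-to-ILS growth ratio: 0.330444/0.33187 = 0.9957031.
The ILS side grows by e^(0.0693×41/360) = 1.0079237.
Hence g_CAD = 1.0035928.
r = ln(1.0035928)/(41/360) = 0.031490 → 3.15%.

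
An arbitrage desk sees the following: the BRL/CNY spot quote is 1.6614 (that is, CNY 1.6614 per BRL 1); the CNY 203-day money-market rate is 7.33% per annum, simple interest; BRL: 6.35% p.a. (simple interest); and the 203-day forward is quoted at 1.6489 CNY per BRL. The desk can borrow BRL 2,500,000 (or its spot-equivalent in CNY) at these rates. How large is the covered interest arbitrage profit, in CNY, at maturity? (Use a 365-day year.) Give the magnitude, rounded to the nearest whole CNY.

CNY 54,992

T = 203/365 years.
Keep in BRL, deliver into the forward: 2,500,000·1.035316438·1.6489 = CNY 4,267,833.19.
Swap to CNY now, deposit: 2,500,000·1.6614·1.040766849 = CNY 4,322,825.11.
The quoted forward undervalues BRL, so borrow BRL, convert to CNY at spot, deposit the CNY at 7.33%, and buy BRL forward at 1.6489 to cover the loan.
Profit = 4,322,825.11 − 4,267,833.19 = CNY 54,992.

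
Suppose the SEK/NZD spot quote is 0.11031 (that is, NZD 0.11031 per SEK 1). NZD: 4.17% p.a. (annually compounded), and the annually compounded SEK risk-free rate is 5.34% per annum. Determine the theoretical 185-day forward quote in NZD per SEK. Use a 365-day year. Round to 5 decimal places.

T = 185/365 years.
Growth of 1 NZD over T: (1 + 0.0417)^(185/365) = 1.0209227.
SEK accumulates by (1 + 0.0534)^(185/365) = 1.0267185.
CIP: F = S · (grow NZD)/(grow SEK) = 0.11031 × 1.0209227/1.0267185 = 0.1096873 NZD per SEK.

0.10969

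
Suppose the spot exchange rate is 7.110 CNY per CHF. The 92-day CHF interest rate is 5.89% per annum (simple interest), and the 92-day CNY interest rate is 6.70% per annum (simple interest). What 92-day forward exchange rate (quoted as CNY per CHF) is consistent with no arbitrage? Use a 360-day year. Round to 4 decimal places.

7.1245

T = 92/360 years.
CNY accumulates by 1 + 0.0670×92/360 = 1.0171222.
CHF accumulates by 1 + 0.0589×92/360 = 1.0150522.
Forward (CNY per CHF) = 7.11 × 1.0171222 / 1.0150522 = 7.124499.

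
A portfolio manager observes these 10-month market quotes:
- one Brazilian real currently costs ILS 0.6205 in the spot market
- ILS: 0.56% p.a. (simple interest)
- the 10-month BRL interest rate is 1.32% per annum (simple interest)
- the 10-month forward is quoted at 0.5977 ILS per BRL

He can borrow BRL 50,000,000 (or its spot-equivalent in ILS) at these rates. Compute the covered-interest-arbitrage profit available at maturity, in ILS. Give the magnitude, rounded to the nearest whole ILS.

ILS 956,048

T = 10/12 years.
Keep in BRL, deliver into the forward: 50,000,000·1.011000·0.5977 = ILS 30,213,735.00.
Swap to ILS now, deposit: 50,000,000·0.6205·1.0046666667 = ILS 31,169,783.33.
The quoted forward undervalues BRL, so borrow BRL, convert to ILS at spot, deposit the ILS at 0.56%, and buy BRL forward at 0.5977 to cover the loan.
Arbitrage profit = |30,213,735.00 − 31,169,783.33| = ILS 956,048.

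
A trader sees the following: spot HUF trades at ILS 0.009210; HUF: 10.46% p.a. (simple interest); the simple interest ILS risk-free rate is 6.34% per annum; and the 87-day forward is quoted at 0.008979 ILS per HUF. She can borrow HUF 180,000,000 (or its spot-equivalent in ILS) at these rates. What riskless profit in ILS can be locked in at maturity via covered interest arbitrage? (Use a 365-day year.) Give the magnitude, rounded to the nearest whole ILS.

ILS 26,337

T = 87/365 years.
Keep in HUF, deliver into the forward: 180,000,000·1.024932055·0.008979 = ILS 1,656,515.69.
Swap to ILS now, deposit: 180,000,000·0.009210·1.015111781 = ILS 1,682,852.31.
The quoted forward undervalues HUF, so borrow HUF, convert to ILS at spot, deposit the ILS at 6.34%, and buy HUF forward at 0.008979 to cover the loan.
The gap between the two covered legs is ILS 26,337.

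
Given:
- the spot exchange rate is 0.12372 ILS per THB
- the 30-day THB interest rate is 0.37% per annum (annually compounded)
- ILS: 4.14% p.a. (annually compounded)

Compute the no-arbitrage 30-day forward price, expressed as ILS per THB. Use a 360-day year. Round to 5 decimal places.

0.12410

T = 30/360 years.
ILS growth factor: (1 + 0.0414)^(30/360) = 1.0033862.
THB accumulates by (1 + 0.0037)^(30/360) = 1.0003078.
So F = 0.12372 × 1.0033862 / 1.0003078 = 0.1241007 (ILS/THB).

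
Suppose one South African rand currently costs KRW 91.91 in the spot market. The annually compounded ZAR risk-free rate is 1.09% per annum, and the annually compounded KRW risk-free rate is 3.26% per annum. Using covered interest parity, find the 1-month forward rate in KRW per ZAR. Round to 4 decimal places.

T = 1/12 years.
Growth of 1 KRW over T: (1 + 0.0326)^(1/12) = 1.0026769.
ZAR growth factor: (1 + 0.0109)^(1/12) = 1.00090383.
Forward (KRW per ZAR) = 91.91 × 1.0026769 / 1.00090383 = 92.072816.

92.0728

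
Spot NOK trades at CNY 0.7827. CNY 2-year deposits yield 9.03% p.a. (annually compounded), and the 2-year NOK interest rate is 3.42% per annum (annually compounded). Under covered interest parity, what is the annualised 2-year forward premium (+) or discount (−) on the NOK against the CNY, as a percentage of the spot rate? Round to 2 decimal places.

+5.57%

T = 2 years.
No-arbitrage forward: 0.7827 × 1.1887541 / 1.0695696 = 0.8699180 CNY/NOK.
Annualised premium = (F − S)/S × (1/T) = (0.8699180 − 0.7827)/0.7827 ÷ 2 = 5.57%.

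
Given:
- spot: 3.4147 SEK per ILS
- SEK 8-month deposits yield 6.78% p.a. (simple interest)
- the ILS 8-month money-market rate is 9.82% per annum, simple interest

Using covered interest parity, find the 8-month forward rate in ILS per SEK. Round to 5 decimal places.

T = 8/12 years.
SEK growth factor: 1 + 0.0678×8/12 = 1.045200.
Growth of 1 ILS over T: 1 + 0.0982×8/12 = 1.0654667.
CIP: F = S · (grow SEK)/(grow ILS) = 3.4147 × 1.045200/1.0654667 = 3.349748 SEK per ILS.
Invert for ILS per SEK: 1 / 3.349748 = 0.29853.

0.29853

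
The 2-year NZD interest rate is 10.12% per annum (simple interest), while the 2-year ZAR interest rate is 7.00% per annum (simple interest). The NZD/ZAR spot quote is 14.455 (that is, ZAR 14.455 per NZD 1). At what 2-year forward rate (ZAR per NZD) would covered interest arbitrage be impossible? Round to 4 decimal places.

13.7048

T = 2 years.
Growth of 1 ZAR over T: 1 + 0.0700×2 = 1.140000.
NZD growth factor: 1 + 0.1012×2 = 1.202400.
CIP: F = S · (grow ZAR)/(grow NZD) = 14.455 × 1.140000/1.202400 = 13.704840 ZAR per NZD.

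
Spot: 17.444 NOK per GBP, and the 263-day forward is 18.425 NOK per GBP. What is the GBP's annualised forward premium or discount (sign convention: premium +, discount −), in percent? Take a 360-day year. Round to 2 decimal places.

+7.70%

T = 263/360 years.
Period premium: (18.425 − 17.444)/17.444 = 0.0562371.
×(1/T) gives 7.70% p.a.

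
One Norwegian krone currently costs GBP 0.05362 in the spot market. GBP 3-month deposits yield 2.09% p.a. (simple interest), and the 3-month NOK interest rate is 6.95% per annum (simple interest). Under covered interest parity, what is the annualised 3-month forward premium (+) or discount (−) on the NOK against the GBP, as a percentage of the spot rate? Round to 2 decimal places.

T = 3/12 years.
No-arbitrage forward: 0.05362 × 1.005225 / 1.017375 = 0.05297964 GBP/NOK.
Annualised premium = (F − S)/S × (1/T) = (0.05297964 − 0.05362)/0.05362 ÷ (3/12) = -4.78%.

-4.78%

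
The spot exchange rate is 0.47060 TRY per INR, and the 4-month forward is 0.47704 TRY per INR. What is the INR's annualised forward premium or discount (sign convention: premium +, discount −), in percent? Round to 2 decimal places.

T = 4/12 years.
(F − S)/S = (0.47704 − 0.4706)/0.4706 = 0.0136847.
Annualise by dividing by T: 0.0136847 / (4/12) = 0.041054 → 4.11%.

+4.11%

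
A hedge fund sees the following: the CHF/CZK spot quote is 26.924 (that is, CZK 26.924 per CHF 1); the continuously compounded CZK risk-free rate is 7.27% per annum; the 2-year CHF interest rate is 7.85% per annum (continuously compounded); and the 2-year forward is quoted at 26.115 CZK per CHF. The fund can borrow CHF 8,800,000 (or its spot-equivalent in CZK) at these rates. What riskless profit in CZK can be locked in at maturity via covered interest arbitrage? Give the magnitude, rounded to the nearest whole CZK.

CZK 5,132,393

T = 2 years.
Invest the CHF and cover forward: 8,800,000 × 1.1699956139 × 26.115 = CZK 268,879,032.02.
Convert at spot and invest in CZK: 8,800,000 × 26.924 × 1.15650207859 = CZK 274,011,425.28.
The quoted forward undervalues CHF, so borrow CHF, convert to CZK at spot, deposit the CZK at 7.27%, and buy CHF forward at 26.115 to cover the loan.
Arbitrage profit = |268,879,032.02 − 274,011,425.28| = CZK 5,132,393.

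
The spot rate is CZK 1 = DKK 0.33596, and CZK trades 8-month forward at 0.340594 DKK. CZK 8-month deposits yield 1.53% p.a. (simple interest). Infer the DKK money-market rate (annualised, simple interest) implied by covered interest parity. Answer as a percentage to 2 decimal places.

T = 8/12 years.
By CIP, F/S equals the DKK-to-CZK growth ratio: 0.340594/0.33596 = 1.0137933.
CZK growth factor: 1 + 0.0153×8/12 = 1.010200.
So the DKK growth factor = 1.024134.
r = (1.024134 − 1)/(8/12) = 0.036201 → 3.62%.

3.62%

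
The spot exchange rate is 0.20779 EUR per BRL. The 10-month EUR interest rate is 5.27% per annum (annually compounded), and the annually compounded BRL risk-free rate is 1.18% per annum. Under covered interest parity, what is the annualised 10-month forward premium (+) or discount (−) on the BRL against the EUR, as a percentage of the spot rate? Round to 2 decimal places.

T = 10/12 years.
CIP forward (EUR per BRL) = 0.20779 × 1.0437276/1.0098237 = 0.21476636.
(F − S)/S ÷ T = (0.21476636 − 0.20779)/0.20779/(10/12) = 0.040289 → 4.03%.

+4.03%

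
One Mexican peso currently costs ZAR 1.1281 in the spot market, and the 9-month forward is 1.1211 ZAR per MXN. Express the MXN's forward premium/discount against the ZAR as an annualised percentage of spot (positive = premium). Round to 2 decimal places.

-0.83%

T = 9/12 years.
Period premium: (1.1211 − 1.1281)/1.1281 = -0.0062051.
Annualise by dividing by T: -0.0062051 / (9/12) = -0.008273 → -0.83%.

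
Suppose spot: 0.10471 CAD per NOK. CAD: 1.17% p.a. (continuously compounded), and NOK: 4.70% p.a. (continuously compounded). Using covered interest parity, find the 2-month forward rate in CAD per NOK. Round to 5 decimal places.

0.10410

T = 2/12 years.
CAD growth factor: e^(0.0117×2/12) = 1.0019519.
NOK growth factor: e^(0.0470×2/12) = 1.0078641.
So F = 0.10471 × 1.0019519 / 1.0078641 = 0.1040958 (CAD/NOK).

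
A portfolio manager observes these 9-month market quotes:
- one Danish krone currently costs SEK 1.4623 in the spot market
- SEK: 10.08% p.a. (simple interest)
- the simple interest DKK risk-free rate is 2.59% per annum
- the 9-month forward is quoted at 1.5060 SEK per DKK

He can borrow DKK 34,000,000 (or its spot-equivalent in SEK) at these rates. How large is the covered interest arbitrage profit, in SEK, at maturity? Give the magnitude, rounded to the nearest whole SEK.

SEK 1,278,258

T = 9/12 years.
Route A — deposit DKK, sell forward: 34,000,000 × 1.019425 × 1.5060 = SEK 52,198,637.70.
Route B — convert at spot, deposit SEK: 34,000,000 × 1.4623 × 1.075600 = SEK 53,476,895.92.
The quoted forward undervalues DKK, so borrow DKK, convert to SEK at spot, deposit the SEK at 10.08%, and buy DKK forward at 1.5060 to cover the loan.
The gap between the two covered legs is SEK 1,278,258.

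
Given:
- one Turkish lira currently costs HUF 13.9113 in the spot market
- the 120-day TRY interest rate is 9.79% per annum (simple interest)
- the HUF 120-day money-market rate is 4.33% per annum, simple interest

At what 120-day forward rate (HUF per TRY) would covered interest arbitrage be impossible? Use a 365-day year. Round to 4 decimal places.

13.6694

T = 120/365 years.
HUF accumulates by 1 + 0.0433×120/365 = 1.01423562.
TRY growth factor: 1 + 0.0979×120/365 = 1.0321863.
Forward (HUF per TRY) = 13.9113 × 1.01423562 / 1.0321863 = 13.669370.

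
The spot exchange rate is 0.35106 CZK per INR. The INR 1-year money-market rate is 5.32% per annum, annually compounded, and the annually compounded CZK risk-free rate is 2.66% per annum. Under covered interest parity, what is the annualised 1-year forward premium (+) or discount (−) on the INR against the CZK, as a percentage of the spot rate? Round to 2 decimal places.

T = 1 year.
CIP forward (CZK per INR) = 0.35106 × 1.026600/1.053200 = 0.34219350.
Annualised premium = (F − S)/S × (1/T) = (0.34219350 − 0.35106)/0.35106 ÷ 1 = -2.53%.

-2.53%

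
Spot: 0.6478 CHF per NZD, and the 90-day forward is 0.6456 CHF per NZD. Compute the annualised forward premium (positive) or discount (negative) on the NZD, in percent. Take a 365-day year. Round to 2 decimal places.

T = 90/365 years.
NZD trades forward at -0.33961% vs spot over the period.
Annualise by dividing by T: -0.0033961 / (90/365) = -0.013773 → -1.38%.

-1.38%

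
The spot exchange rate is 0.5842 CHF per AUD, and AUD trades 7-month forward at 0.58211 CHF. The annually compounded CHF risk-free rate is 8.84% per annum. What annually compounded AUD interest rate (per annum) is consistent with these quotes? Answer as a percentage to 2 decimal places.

9.51%

T = 7/12 years.
By CIP, F/S equals the CHF-to-AUD growth ratio: 0.58211/0.5842 = 0.9964225.
The CHF side grows by (1 + 0.0884)^(7/12) = 1.0506546.
That pins the AUD growth at 1.0544268.
Annualise: 1.0544268^(12/7) − 1 = 0.095107 = 9.51%.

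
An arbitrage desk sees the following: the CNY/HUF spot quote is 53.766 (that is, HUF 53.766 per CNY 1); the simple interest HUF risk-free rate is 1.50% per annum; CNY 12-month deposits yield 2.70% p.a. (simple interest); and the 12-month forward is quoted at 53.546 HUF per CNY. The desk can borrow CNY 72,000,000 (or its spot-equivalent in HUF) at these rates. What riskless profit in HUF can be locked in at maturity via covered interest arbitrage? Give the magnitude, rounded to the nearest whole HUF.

HUF 30,186,144

T = 1 year.
Keep in CNY, deliver into the forward: 72,000,000·1.027000·53.546 = HUF 3,959,405,424.00.
Swap to HUF now, deposit: 72,000,000·53.766·1.015000 = HUF 3,929,219,280.00.
The quoted forward overvalues CNY, so borrow HUF, buy CNY at spot, deposit the CNY at 2.70%, and sell the proceeds forward at 53.546.
Arbitrage profit = |3,959,405,424.00 − 3,929,219,280.00| = HUF 30,186,144.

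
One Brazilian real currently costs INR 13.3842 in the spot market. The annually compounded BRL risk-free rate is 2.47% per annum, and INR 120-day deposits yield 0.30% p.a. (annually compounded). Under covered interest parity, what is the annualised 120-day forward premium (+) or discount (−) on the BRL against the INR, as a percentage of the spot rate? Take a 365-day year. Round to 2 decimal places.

-2.13%

T = 120/365 years.
No-arbitrage forward: 13.3842 × 1.0009853 / 1.0080541 = 13.2903457 INR/BRL.
Annualised premium = (F − S)/S × (1/T) = (13.2903457 − 13.3842)/13.3842 ÷ (120/365) = -2.13%.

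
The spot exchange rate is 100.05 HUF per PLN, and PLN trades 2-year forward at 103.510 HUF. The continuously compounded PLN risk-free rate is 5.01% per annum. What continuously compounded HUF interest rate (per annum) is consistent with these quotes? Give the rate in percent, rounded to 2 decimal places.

6.71%

T = 2 years.
By CIP, F/S equals the HUF-to-PLN growth ratio: 103.51/100.05 = 1.0345827.
The PLN side grows by e^(0.0501×2) = 1.105392.
Hence g_HUF = 1.1436194.
r = ln(1.1436194)/2 = 0.067099 → 6.71%.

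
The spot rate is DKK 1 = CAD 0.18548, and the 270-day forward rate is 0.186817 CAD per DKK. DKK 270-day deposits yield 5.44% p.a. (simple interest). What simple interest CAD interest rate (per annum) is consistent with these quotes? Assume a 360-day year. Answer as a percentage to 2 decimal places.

6.44%

T = 270/360 years.
F/S = 0.186817/0.18548 = 1.0072083 = (growth of CAD) / (growth of DKK).
DKK growth factor: 1 + 0.0544×270/360 = 1.040800.
That pins the CAD growth at 1.0483024.
r = (1.0483024 − 1)/(270/360) = 0.064403 → 6.44%.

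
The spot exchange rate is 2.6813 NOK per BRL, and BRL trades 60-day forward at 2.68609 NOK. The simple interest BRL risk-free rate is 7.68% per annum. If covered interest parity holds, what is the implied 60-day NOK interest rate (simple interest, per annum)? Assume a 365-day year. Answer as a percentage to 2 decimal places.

T = 60/365 years.
F/S = 2.68609/2.6813 = 1.0017864 = (growth of NOK) / (growth of BRL).
The BRL side grows by 1 + 0.0768×60/365 = 1.0126247.
That pins the NOK growth at 1.0144337.
r = (1.0144337 − 1)/(60/365) = 0.087805 → 8.78%.

8.78%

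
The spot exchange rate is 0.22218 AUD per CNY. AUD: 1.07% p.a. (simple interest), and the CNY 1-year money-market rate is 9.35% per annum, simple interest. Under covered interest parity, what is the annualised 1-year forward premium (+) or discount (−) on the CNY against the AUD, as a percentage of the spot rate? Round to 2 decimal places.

-7.57%

T = 1 year.
CIP forward (AUD per CNY) = 0.22218 × 1.010700/1.093500 = 0.20535649.
Annualised premium = (F − S)/S × (1/T) = (0.20535649 − 0.22218)/0.22218 ÷ 1 = -7.57%.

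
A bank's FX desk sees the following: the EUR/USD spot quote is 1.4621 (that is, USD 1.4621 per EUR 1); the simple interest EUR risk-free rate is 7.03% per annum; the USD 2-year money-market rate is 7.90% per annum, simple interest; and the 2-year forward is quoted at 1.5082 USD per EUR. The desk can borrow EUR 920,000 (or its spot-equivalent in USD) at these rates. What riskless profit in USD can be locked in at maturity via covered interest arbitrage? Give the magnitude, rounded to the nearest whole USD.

T = 2 years.
Invest the EUR and cover forward: 920,000 × 1.140600 × 1.5082 = USD 1,582,632.69.
Convert at spot and invest in USD: 920,000 × 1.4621 × 1.158000 = USD 1,557,662.86.
The quoted forward overvalues EUR, so borrow USD, buy EUR at spot, deposit the EUR at 7.03%, and sell the proceeds forward at 1.5082.
Profit = 1,582,632.69 − 1,557,662.86 = USD 24,970.

USD 24,970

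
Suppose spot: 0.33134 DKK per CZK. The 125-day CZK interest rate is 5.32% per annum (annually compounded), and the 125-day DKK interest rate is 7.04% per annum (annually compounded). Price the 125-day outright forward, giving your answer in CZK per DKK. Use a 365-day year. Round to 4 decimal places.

T = 125/365 years.
DKK accumulates by (1 + 0.0704)^(125/365) = 1.0235723.
CZK accumulates by (1 + 0.0532)^(125/365) = 1.0179096.
Forward (DKK per CZK) = 0.33134 × 1.0235723 / 1.0179096 = 0.3331833.
Invert for CZK per DKK: 1 / 0.3331833 = 3.0014.

3.0014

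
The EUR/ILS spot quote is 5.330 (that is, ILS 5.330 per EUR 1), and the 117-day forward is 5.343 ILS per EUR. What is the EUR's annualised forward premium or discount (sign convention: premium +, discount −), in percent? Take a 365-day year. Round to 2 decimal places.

+0.76%

T = 117/365 years.
Period premium: (5.343 − 5.33)/5.33 = 0.0024390.
×(1/T) gives 0.76% p.a.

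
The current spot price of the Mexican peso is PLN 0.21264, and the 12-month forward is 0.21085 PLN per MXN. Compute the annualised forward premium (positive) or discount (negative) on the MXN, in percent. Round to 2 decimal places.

-0.84%

T = 1 year.
MXN trades forward at -0.84180% vs spot over the period.
Annualise by dividing by T: -0.0084180 / 1 = -0.008418 → -0.84%.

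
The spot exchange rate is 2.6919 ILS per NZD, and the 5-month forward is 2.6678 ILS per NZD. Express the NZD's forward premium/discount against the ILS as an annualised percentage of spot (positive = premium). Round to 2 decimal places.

T = 5/12 years.
NZD trades forward at -0.89528% vs spot over the period.
×(1/T) gives -2.15% p.a.

-2.15%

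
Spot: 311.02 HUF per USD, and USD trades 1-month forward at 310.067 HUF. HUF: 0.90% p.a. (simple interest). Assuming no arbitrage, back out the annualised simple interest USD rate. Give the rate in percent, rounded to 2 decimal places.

T = 1/12 years.
CIP gives F = S · g_HUF/g_USD, so g_HUF/g_USD = 310.067/311.02 = 0.9969359.
HUF growth factor: 1 + 0.0090×1/12 = 1.000750.
So the USD growth factor = 1.0038258.
(1.0038258 − 1)/T = 0.045910, i.e. 4.59%.

4.59%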